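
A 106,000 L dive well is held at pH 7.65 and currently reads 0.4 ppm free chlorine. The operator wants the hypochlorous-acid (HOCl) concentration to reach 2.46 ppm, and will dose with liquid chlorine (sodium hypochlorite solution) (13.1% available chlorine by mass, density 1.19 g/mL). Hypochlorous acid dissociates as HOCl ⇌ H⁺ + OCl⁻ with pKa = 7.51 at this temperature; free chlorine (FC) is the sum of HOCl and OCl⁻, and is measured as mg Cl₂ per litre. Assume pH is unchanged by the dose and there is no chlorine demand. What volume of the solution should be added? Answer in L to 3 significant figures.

3.71 L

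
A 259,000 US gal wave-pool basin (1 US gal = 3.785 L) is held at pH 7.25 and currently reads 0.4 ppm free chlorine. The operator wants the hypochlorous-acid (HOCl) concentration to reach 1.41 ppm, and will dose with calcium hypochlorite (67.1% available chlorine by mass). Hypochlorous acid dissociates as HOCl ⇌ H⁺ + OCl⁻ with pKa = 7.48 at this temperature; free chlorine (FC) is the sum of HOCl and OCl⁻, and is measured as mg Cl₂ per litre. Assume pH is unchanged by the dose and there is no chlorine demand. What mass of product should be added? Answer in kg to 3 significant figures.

Volume: 259,000 US gal × 3.785 L/gal = 980,315 L.
[OCl⁻]/[HOCl] = 10^(pH − pKa) = 10^(7.25 − 7.48) = 0.5888; fraction as HOCl = 1/(1 + 0.5888) = 0.6294.
Free chlorine required for 1.41 ppm HOCl: 1.41 / 0.6294 = 2.24 ppm.
FC to add: 2.24 − 0.4 = 1.84 mg/L as Cl₂.
Cl₂ equivalent: 1.84 mg/L × 980,315 L = 1804 g.
Product at 67.1% available Cl: 1804 / 0.671 = 2689 g.

2.69 kg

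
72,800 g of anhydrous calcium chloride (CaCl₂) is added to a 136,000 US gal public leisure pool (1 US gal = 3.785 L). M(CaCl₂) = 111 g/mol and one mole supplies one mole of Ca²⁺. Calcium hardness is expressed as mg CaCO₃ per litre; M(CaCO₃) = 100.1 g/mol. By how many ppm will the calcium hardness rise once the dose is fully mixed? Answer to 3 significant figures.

Volume: 136,000 US gal × 3.785 L/gal = 514,760 L.
Moles of Ca²⁺: 72,800 g ÷ 111 g/mol = 655.9 mol.
As CaCO₃: 655.9 mol × 100.1 g/mol = 65,650 g.
Rise: 65,650 g / 514,760 L × 1000 = 127.5 mg/L.

128 ppm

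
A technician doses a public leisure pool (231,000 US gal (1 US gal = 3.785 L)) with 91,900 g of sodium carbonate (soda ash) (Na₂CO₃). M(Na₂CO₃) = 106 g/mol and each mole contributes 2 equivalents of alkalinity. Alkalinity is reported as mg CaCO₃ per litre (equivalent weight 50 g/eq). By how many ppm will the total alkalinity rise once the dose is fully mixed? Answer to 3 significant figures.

Volume: 231,000 US gal × 3.785 L/gal = 874,335 L.
Moles of Na₂CO₃: 91,900 g ÷ 106 g/mol = 867 mol → 1734 eq of alkalinity.
As CaCO₃: 1734 eq × 50 g/eq = 86,700 g.
Rise: 86,700 g / 874,335 L × 1000 = 99.16 mg/L.

99.2 ppm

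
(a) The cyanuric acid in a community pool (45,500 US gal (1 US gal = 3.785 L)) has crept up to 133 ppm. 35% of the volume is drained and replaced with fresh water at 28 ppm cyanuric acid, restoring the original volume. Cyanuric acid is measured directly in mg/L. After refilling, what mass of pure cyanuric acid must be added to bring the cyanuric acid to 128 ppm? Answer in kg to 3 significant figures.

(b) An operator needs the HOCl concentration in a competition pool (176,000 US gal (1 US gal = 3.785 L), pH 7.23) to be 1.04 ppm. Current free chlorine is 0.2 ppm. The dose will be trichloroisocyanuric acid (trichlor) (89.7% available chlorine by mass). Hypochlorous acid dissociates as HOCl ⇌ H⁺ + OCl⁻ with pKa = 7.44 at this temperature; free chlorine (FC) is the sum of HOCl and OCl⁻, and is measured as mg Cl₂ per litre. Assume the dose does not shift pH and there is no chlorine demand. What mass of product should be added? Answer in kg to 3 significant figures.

(a) 5.47 kg; (b) 1.10 kg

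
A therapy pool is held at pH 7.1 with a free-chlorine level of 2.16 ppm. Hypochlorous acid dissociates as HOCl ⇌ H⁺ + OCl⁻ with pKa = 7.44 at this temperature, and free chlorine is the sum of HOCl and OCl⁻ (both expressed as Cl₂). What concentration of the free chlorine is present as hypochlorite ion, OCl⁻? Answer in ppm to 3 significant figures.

[OCl⁻]/[HOCl] = 10^(pH − pKa) = 10^(7.1 − 7.44) = 10^-0.34 = 0.4571.
Fraction as HOCl = 1 / (1 + 0.4571) = 0.6863.
OCl⁻ = (1 − 0.6863) × 2.16 ppm = 0.6776 ppm.

0.678 ppm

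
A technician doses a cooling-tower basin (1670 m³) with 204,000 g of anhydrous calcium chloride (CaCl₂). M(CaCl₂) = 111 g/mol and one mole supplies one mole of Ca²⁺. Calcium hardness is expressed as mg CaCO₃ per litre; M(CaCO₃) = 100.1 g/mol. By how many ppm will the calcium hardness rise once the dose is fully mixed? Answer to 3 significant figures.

Volume: 1670 m³ = 1,670,000 L.
Moles of Ca²⁺: 204,000 g ÷ 111 g/mol = 1838 mol.
As CaCO₃: 1838 mol × 100.1 g/mol = 184,000 g.
Rise: 184,000 g / 1,670,000 L × 1000 = 110.2 mg/L.

110 ppm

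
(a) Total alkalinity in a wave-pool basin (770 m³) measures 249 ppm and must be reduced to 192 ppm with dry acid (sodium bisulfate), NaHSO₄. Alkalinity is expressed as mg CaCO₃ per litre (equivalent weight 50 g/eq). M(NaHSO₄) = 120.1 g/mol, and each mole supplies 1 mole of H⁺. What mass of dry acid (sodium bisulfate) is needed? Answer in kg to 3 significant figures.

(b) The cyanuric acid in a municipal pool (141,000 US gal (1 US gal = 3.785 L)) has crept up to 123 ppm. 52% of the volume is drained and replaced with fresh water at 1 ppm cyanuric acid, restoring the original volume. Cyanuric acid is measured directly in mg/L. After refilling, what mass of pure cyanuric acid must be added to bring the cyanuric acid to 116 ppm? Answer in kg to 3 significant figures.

(a) 105 kg; (b) 30.1 kg

(a) Volume: 770 m³ = 770,000 L.
(a) Alkalinity to neutralize: (249 − 192) = 57 mg/L as CaCO₃ × 770,000 L = 43,890 g as CaCO₃.
(a) Equivalents of H⁺ required: 43,890 ÷ 50 g/eq = 877.8 eq = 877.8 mol NaHSO₄.
(a) Mass of NaHSO₄: 877.8 × 120.1 = 105,400 g.

(b) Volume: 141,000 US gal × 3.785 L/gal = 533,685 L.
(b) After draining 52% and refilling: 123 × 0.48 + 1 × 0.52 = 59.56 ppm.
(b) Deficit to target: 116 − 59.56 = 56.44 mg/L.
(b) Mass: 56.44 mg/L × 533,685 L = 30,120 g cyanuric acid.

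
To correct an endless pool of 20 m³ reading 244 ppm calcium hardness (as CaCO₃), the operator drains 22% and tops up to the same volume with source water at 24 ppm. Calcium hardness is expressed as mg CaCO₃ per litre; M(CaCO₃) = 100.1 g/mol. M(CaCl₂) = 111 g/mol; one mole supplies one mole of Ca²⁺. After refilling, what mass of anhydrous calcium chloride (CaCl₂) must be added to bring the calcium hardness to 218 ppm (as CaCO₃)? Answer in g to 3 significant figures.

Volume: 20 m³ = 20,000 L.
After draining 22% and refilling: 244 × 0.78 + 24 × 0.22 = 195.6 ppm.
Deficit to target: 218 − 195.6 = 22.4 mg/L.
As CaCO₃: 22.4 mg/L × 20,000 L = 448 g; ÷ 100.1 = 4.476 mol Ca²⁺.
Mass: 4.476 × 111 = 496.8 g.

497 g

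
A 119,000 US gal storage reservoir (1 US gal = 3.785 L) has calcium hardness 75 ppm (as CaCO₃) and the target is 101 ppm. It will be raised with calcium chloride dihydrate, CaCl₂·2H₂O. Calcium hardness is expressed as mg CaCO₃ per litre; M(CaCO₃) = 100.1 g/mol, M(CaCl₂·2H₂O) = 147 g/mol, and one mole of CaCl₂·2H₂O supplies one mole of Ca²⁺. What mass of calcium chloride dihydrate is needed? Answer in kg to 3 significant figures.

Volume: 119,000 US gal × 3.785 L/gal = 450,415 L.
Hardness to add: (101 − 75) = 26 mg/L as CaCO₃ × 450,415 L = 11,710 g as CaCO₃.
Moles of Ca²⁺ (1 mol Ca²⁺ ≡ 1 mol CaCO₃): 11,710 / 100.1 g/mol = 117 mol.
Mass of CaCl₂·2H₂O: 117 × 147 = 17,200 g.

17.2 kg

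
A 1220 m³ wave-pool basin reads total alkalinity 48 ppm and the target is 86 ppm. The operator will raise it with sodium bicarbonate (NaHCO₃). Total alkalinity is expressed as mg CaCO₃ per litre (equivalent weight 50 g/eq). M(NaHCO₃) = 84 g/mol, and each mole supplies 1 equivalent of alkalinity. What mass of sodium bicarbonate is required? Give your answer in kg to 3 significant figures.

Volume: 1220 m³ = 1,220,000 L.
Alkalinity to add: (86 − 48) = 38 mg/L as CaCO₃ × 1,220,000 L = 46,360 g as CaCO₃.
Equivalents: 46,360 g ÷ 50 g/eq = 927.2 eq.
NaHCO₃ supplies 1 eq per mole → 927.2 mol.
Mass: 927.2 mol × 84 g/mol = 77,880 g.

77.9 kg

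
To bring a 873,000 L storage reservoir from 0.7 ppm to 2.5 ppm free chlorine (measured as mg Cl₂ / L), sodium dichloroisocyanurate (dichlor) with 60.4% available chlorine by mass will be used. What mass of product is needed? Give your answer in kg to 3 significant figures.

Chlorine deficit: 2.5 − 0.7 = 1.8 ppm = 1.8 mg/L as Cl₂.
Cl₂ equivalent needed: 1.8 mg/L × 873,000 L = 1,571,000 mg = 1571 g.
Product at 60.4% available chlorine: 1571 / 0.604 = 2602 g.

2.60 kg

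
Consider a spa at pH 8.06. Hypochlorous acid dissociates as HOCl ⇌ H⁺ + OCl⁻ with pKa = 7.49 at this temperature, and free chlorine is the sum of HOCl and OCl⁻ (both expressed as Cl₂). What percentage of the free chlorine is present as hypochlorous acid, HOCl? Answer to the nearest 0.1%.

[OCl⁻]/[HOCl] = 10^(pH − pKa) = 10^(8.06 − 7.49) = 10^0.57 = 3.715.
Fraction as HOCl = 1 / (1 + 3.715) = 0.2121.

21.2%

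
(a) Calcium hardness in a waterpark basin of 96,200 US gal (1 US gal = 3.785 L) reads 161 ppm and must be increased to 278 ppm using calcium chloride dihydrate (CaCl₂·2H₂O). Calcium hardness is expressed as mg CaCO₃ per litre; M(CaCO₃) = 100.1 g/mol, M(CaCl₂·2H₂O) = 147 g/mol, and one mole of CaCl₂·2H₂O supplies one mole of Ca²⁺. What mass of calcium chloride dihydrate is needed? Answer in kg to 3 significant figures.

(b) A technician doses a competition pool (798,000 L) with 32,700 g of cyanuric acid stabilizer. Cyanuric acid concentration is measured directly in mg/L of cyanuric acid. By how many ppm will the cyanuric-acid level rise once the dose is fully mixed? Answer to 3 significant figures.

(a) 62.6 kg; (b) 41.0 ppm

(a) Volume: 96,200 US gal × 3.785 L/gal = 364,117 L.
(a) Hardness to add: (278 − 161) = 117 mg/L as CaCO₃ × 364,117 L = 42,600 g as CaCO₃.
(a) Moles of Ca²⁺ (1 mol Ca²⁺ ≡ 1 mol CaCO₃): 42,600 / 100.1 g/mol = 425.6 mol.
(a) Mass of CaCl₂·2H₂O: 425.6 × 147 = 62,560 g.

(b) Rise: 32,700 g / 798,000 L × 1000 = 40.98 mg/L.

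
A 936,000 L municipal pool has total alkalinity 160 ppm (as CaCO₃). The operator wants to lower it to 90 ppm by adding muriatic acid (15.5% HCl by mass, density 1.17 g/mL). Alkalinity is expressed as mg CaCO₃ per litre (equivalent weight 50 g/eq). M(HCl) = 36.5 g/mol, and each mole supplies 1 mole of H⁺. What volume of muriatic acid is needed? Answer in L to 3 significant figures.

264 L

Alkalinity to neutralize: (160 − 90) = 70 mg/L as CaCO₃ × 936,000 L = 65,520 g as CaCO₃.
Equivalents of H⁺ required: 65,520 ÷ 50 g/eq = 1310 eq = 1310 mol HCl.
Mass of HCl: 1310 × 36.5 = 47,830 g.
Mass of 15.5% solution: 47,830 / 0.155 = 308,600 g.
Volume: 308,600 g ÷ 1.17 g/mL = 263,700 mL.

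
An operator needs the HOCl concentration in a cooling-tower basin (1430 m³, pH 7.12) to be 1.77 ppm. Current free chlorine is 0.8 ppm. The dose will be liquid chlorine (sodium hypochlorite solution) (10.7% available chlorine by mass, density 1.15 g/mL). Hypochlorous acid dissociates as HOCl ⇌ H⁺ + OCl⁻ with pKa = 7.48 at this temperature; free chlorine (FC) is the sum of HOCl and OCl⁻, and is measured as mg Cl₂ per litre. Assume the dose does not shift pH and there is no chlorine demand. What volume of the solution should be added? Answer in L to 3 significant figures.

20.3 L

Volume: 1430 m³ = 1,430,000 L.
[OCl⁻]/[HOCl] = 10^(pH − pKa) = 10^(7.12 − 7.48) = 0.4365; fraction as HOCl = 1/(1 + 0.4365) = 0.6961.
Free chlorine required for 1.77 ppm HOCl: 1.77 / 0.6961 = 2.543 ppm.
FC to add: 2.543 − 0.8 = 1.743 mg/L as Cl₂.
Cl₂ equivalent: 1.743 mg/L × 1,430,000 L = 2492 g.
Product at 10.7% available Cl: 2492 / 0.107 = 23,290 g.
Volume: 23,290 g ÷ 1.15 g/mL = 20,250 mL.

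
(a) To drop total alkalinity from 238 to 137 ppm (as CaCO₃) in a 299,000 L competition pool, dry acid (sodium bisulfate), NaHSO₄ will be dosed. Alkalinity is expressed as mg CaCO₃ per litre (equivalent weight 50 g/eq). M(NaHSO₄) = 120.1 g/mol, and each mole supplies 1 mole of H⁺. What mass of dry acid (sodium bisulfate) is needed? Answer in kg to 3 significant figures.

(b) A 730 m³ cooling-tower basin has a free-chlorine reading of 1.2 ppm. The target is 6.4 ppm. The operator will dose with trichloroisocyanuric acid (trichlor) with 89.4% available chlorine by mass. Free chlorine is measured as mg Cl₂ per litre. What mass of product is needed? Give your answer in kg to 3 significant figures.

(a) 72.5 kg; (b) 4.25 kg

(a) Alkalinity to neutralize: (238 − 137) = 101 mg/L as CaCO₃ × 299,000 L = 30,200 g as CaCO₃.
(a) Equivalents of H⁺ required: 30,200 ÷ 50 g/eq = 604 eq = 604 mol NaHSO₄.
(a) Mass of NaHSO₄: 604 × 120.1 = 72,540 g.

(b) Volume: 730 m³ = 730,000 L.
(b) Chlorine deficit: 6.4 − 1.2 = 5.2 ppm = 5.2 mg/L as Cl₂.
(b) Cl₂ equivalent needed: 5.2 mg/L × 730,000 L = 3,796,000 mg = 3796 g.
(b) Product at 89.4% available chlorine: 3796 / 0.894 = 4246 g.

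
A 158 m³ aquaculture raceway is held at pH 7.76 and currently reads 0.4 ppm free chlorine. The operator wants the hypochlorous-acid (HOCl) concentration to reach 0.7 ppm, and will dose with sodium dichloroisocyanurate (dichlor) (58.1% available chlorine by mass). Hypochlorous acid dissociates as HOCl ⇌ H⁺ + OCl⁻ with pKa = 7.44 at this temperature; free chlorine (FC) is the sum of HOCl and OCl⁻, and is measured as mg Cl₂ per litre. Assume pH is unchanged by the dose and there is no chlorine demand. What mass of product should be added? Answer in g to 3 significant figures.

479 g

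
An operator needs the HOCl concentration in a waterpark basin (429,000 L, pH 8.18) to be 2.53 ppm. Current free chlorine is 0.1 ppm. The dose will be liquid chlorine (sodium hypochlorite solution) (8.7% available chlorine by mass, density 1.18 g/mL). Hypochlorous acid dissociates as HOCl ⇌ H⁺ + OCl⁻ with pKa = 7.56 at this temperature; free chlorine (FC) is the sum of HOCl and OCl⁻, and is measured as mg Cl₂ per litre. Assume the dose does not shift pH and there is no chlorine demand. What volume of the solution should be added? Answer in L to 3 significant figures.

54.2 L

[OCl⁻]/[HOCl] = 10^(pH − pKa) = 10^(8.18 − 7.56) = 4.169; fraction as HOCl = 1/(1 + 4.169) = 0.1935.
Free chlorine required for 2.53 ppm HOCl: 2.53 / 0.1935 = 13.08 ppm.
FC to add: 13.08 − 0.1 = 12.98 mg/L as Cl₂.
Cl₂ equivalent: 12.98 mg/L × 429,000 L = 5567 g.
Product at 8.7% available Cl: 5567 / 0.087 = 63,990 g.
Volume: 63,990 g ÷ 1.18 g/mL = 54,230 mL.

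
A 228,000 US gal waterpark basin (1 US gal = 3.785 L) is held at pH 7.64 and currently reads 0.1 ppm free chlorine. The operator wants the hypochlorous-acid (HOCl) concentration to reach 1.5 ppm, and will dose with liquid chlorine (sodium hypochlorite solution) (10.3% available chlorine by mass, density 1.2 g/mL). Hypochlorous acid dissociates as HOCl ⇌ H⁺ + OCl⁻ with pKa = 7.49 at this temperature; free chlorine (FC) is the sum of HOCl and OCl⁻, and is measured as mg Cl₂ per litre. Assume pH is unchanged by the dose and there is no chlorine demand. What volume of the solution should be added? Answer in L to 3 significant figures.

24.6 L

Volume: 228,000 US gal × 3.785 L/gal = 862,980 L.
[OCl⁻]/[HOCl] = 10^(pH − pKa) = 10^(7.64 − 7.49) = 1.413; fraction as HOCl = 1/(1 + 1.413) = 0.4145.
Free chlorine required for 1.5 ppm HOCl: 1.5 / 0.4145 = 3.619 ppm.
FC to add: 3.619 − 0.1 = 3.519 mg/L as Cl₂.
Cl₂ equivalent: 3.519 mg/L × 862,980 L = 3037 g.
Product at 10.3% available Cl: 3037 / 0.103 = 29,480 g.
Volume: 29,480 g ÷ 1.2 g/mL = 24,570 mL.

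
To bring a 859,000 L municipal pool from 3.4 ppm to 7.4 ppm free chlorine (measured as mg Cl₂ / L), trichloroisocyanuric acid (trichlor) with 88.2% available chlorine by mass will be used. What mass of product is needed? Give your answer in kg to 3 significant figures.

3.90 kg

Chlorine deficit: 7.4 − 3.4 = 4 ppm = 4 mg/L as Cl₂.
Cl₂ equivalent needed: 4 mg/L × 859,000 L = 3,436,000 mg = 3436 g.
Product at 88.2% available chlorine: 3436 / 0.882 = 3896 g.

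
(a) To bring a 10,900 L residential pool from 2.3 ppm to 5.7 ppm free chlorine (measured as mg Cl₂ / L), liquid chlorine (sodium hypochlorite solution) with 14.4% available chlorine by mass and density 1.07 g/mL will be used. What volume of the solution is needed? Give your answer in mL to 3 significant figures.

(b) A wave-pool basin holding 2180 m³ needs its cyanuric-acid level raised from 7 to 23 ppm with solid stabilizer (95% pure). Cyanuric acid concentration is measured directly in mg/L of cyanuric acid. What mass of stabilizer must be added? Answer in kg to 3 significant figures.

(a) 241 mL; (b) 36.7 kg

(a) Chlorine deficit: 5.7 − 2.3 = 3.4 ppm = 3.4 mg/L as Cl₂.
(a) Cl₂ equivalent needed: 3.4 mg/L × 10,900 L = 37,060 mg = 37.06 g.
(a) Product at 14.4% available chlorine: 37.06 / 0.144 = 257.4 g.
(a) Volume at density 1.07 g/mL: 257.4 g ÷ 1.07 g/mL = 240.5 mL.

(b) Volume: 2180 m³ = 2,180,000 L.
(b) CYA to add: (23 − 7) = 16 mg/L × 2,180,000 L = 34,880 g cyanuric acid.
(b) At 95% purity: 34,880 / 0.95 = 36,720 g product.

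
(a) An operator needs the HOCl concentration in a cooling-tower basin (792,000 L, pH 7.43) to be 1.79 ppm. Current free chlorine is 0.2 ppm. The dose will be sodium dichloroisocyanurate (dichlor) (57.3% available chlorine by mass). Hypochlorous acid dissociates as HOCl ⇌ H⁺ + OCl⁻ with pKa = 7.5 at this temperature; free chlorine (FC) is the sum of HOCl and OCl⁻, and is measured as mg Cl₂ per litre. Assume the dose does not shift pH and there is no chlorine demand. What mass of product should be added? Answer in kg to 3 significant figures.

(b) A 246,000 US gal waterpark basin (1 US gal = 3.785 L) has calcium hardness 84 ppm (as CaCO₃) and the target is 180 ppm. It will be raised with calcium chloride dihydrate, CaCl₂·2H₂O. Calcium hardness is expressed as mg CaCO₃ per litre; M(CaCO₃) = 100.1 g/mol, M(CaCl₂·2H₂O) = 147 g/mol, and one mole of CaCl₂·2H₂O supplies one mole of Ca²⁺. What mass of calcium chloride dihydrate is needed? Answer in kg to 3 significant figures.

(a) 4.30 kg; (b) 131 kg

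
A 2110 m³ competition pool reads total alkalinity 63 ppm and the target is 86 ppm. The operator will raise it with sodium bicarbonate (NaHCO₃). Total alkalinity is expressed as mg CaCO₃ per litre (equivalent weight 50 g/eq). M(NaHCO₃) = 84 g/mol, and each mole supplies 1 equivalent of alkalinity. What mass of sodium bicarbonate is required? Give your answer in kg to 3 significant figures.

81.5 kg

Volume: 2110 m³ = 2,110,000 L.
Alkalinity to add: (86 − 63) = 23 mg/L as CaCO₃ × 2,110,000 L = 48,530 g as CaCO₃.
Equivalents: 48,530 g ÷ 50 g/eq = 970.6 eq.
NaHCO₃ supplies 1 eq per mole → 970.6 mol.
Mass: 970.6 mol × 84 g/mol = 81,530 g.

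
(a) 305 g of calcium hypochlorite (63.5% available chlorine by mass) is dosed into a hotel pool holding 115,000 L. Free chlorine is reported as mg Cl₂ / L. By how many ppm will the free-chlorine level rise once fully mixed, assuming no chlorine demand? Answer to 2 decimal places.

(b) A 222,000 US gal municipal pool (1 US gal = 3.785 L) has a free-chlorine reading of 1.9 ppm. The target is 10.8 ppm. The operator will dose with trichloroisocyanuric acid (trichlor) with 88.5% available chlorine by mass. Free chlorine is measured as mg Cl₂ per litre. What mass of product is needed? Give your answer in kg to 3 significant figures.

(a) Available chlorine delivered: 305 g × 0.635 = 193.7 g as Cl₂.
(a) Concentration rise: 193.7 g / 115,000 L = 1.684 mg/L = 1.68 ppm.

(b) Volume: 222,000 US gal × 3.785 L/gal = 840,270 L.
(b) Chlorine deficit: 10.8 − 1.9 = 8.9 ppm = 8.9 mg/L as Cl₂.
(b) Cl₂ equivalent needed: 8.9 mg/L × 840,270 L = 7,478,000 mg = 7478 g.
(b) Product at 88.5% available chlorine: 7478 / 0.885 = 8450 g.

(a) 1.68 ppm; (b) 8.45 kg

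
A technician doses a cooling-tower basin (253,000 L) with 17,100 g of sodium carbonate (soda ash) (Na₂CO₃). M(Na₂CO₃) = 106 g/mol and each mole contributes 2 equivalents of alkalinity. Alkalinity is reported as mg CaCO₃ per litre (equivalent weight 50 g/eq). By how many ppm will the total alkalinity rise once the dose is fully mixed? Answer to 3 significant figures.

Moles of Na₂CO₃: 17,100 g ÷ 106 g/mol = 161.3 mol → 322.6 eq of alkalinity.
As CaCO₃: 322.6 eq × 50 g/eq = 16,130 g.
Rise: 16,130 g / 253,000 L × 1000 = 63.76 mg/L.

63.8 ppm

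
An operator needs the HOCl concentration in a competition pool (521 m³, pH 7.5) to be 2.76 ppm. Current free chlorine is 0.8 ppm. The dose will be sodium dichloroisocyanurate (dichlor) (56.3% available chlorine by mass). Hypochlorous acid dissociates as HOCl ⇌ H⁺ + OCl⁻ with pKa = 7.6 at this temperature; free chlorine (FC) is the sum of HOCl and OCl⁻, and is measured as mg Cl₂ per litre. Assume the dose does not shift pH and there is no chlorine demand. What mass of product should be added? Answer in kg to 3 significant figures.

3.84 kg

Volume: 521 m³ = 521,000 L.
[OCl⁻]/[HOCl] = 10^(pH − pKa) = 10^(7.5 − 7.6) = 0.7943; fraction as HOCl = 1/(1 + 0.7943) = 0.5573.
Free chlorine required for 2.76 ppm HOCl: 2.76 / 0.5573 = 4.952 ppm.
FC to add: 4.952 − 0.8 = 4.152 mg/L as Cl₂.
Cl₂ equivalent: 4.152 mg/L × 521,000 L = 2163 g.
Product at 56.3% available Cl: 2163 / 0.563 = 3843 g.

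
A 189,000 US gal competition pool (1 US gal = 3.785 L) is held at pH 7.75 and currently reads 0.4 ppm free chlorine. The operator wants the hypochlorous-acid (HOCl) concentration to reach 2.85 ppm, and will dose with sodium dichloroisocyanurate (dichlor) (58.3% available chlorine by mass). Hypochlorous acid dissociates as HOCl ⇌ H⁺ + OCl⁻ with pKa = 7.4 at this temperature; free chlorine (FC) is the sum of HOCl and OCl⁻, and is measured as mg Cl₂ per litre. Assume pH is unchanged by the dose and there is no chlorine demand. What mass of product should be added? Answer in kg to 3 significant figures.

10.8 kg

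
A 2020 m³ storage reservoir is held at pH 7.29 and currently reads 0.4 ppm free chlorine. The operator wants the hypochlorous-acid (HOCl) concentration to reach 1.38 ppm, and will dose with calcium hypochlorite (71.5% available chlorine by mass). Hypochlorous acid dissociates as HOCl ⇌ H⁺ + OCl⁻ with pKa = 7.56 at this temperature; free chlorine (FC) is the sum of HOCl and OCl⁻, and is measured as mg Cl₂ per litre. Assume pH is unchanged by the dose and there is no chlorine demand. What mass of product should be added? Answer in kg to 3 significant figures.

Volume: 2020 m³ = 2,020,000 L.
[OCl⁻]/[HOCl] = 10^(pH − pKa) = 10^(7.29 − 7.56) = 0.537; fraction as HOCl = 1/(1 + 0.537) = 0.6506.
Free chlorine required for 1.38 ppm HOCl: 1.38 / 0.6506 = 2.121 ppm.
FC to add: 2.121 − 0.4 = 1.721 mg/L as Cl₂.
Cl₂ equivalent: 1.721 mg/L × 2,020,000 L = 3477 g.
Product at 71.5% available Cl: 3477 / 0.715 = 4862 g.

4.86 kg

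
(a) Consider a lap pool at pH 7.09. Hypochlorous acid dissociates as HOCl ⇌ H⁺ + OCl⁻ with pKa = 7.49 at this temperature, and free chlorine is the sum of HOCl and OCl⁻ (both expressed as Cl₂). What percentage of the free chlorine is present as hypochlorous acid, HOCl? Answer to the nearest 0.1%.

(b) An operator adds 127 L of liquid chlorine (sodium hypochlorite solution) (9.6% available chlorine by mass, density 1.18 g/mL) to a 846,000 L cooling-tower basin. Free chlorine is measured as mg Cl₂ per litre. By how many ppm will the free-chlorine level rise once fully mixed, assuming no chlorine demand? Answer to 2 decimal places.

(a) [OCl⁻]/[HOCl] = 10^(pH − pKa) = 10^(7.09 − 7.49) = 10^-0.40 = 0.3981.
(a) Fraction as HOCl = 1 / (1 + 0.3981) = 0.7153.

(b) Mass of solution: 127 L × 1000 mL/L × 1.18 g/mL = 149,900 g.
(b) Available chlorine delivered: 149,900 g × 0.096 = 14,390 g as Cl₂.
(b) Concentration rise: 14,390 g / 846,000 L = 17.01 mg/L = 17.01 ppm.

(a) 71.5%; (b) 17.01 ppm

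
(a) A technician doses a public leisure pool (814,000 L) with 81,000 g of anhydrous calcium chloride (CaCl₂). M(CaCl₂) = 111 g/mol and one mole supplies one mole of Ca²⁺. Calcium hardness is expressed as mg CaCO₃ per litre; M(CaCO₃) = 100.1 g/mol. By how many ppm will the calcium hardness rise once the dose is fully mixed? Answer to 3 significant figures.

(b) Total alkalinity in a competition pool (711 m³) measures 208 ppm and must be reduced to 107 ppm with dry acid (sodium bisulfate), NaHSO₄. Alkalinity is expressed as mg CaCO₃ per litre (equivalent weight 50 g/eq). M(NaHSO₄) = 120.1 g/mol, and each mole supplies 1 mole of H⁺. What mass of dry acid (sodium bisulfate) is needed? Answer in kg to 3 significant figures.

(a) Moles of Ca²⁺: 81,000 g ÷ 111 g/mol = 729.7 mol.
(a) As CaCO₃: 729.7 mol × 100.1 g/mol = 73,050 g.
(a) Rise: 73,050 g / 814,000 L × 1000 = 89.74 mg/L.

(b) Volume: 711 m³ = 711,000 L.
(b) Alkalinity to neutralize: (208 − 107) = 101 mg/L as CaCO₃ × 711,000 L = 71,810 g as CaCO₃.
(b) Equivalents of H⁺ required: 71,810 ÷ 50 g/eq = 1436 eq = 1436 mol NaHSO₄.
(b) Mass of NaHSO₄: 1436 × 120.1 = 172,500 g.

(a) 89.7 ppm; (b) 172 kg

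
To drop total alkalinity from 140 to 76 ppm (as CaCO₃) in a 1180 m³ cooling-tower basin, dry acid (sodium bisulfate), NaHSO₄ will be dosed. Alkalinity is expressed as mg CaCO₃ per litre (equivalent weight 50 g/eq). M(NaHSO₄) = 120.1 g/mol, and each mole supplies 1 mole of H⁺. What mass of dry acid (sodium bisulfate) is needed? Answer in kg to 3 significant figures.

181 kg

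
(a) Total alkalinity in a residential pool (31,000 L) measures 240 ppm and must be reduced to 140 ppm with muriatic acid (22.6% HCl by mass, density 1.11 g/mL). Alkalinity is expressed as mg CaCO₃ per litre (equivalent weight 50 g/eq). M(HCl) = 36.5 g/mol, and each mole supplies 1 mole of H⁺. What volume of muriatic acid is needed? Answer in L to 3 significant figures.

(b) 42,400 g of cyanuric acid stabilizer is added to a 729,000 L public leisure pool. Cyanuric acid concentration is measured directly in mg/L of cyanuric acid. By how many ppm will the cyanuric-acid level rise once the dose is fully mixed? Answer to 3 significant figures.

(a) 9.02 L; (b) 58.2 ppm

(a) Alkalinity to neutralize: (240 − 140) = 100 mg/L as CaCO₃ × 31,000 L = 3100 g as CaCO₃.
(a) Equivalents of H⁺ required: 3100 ÷ 50 g/eq = 62 eq = 62 mol HCl.
(a) Mass of HCl: 62 × 36.5 = 2263 g.
(a) Mass of 22.6% solution: 2263 / 0.226 = 10,010 g.
(a) Volume: 10,010 g ÷ 1.11 g/mL = 9021 mL.

(b) Rise: 42,400 g / 729,000 L × 1000 = 58.16 mg/L.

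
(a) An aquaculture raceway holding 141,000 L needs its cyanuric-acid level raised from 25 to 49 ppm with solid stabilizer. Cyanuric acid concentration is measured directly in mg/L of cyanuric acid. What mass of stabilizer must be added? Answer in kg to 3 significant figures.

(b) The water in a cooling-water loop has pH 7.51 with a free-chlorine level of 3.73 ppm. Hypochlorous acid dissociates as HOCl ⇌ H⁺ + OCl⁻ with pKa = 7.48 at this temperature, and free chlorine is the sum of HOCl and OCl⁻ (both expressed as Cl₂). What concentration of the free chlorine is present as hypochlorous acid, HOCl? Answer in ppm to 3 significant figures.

(a) CYA to add: (49 − 25) = 24 mg/L × 141,000 L = 3384 g cyanuric acid.

(b) [OCl⁻]/[HOCl] = 10^(pH − pKa) = 10^(7.51 − 7.48) = 10^0.03 = 1.072.
(b) Fraction as HOCl = 1 / (1 + 1.072) = 0.4827.
(b) HOCl = 0.4827 × 3.73 ppm = 1.801 ppm.

(a) 3.38 kg; (b) 1.80 ppm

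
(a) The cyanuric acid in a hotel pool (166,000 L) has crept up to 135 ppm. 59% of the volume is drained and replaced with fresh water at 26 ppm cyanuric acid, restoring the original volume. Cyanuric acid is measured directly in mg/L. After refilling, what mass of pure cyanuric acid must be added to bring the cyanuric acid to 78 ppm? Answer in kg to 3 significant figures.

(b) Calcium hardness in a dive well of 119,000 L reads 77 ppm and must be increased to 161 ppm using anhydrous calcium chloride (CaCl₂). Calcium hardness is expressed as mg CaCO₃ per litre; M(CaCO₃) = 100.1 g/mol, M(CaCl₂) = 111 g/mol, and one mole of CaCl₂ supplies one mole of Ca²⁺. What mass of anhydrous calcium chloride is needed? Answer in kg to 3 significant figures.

(a) 1.21 kg; (b) 11.1 kg

(a) After draining 59% and refilling: 135 × 0.41 + 26 × 0.59 = 70.69 ppm.
(a) Deficit to target: 78 − 70.69 = 7.31 mg/L.
(a) Mass: 7.31 mg/L × 166,000 L = 1213 g cyanuric acid.

(b) Hardness to add: (161 − 77) = 84 mg/L as CaCO₃ × 119,000 L = 9996 g as CaCO₃.
(b) Moles of Ca²⁺ (1 mol Ca²⁺ ≡ 1 mol CaCO₃): 9996 / 100.1 g/mol = 99.86 mol.
(b) Mass of CaCl₂: 99.86 × 111 = 11,080 g.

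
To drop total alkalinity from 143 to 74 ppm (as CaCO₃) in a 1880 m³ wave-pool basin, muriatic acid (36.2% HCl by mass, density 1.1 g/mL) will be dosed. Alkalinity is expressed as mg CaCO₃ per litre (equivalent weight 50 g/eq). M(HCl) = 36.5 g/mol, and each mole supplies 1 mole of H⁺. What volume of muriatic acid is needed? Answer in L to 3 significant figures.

238 L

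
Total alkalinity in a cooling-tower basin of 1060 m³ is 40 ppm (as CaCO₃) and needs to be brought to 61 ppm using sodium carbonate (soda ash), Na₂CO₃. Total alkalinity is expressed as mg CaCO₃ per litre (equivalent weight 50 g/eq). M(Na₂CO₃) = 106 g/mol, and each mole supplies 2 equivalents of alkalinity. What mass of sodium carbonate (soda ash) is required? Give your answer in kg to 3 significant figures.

Volume: 1060 m³ = 1,060,000 L.
Alkalinity to add: (61 − 40) = 21 mg/L as CaCO₃ × 1,060,000 L = 22,260 g as CaCO₃.
Equivalents: 22,260 g ÷ 50 g/eq = 445.2 eq.
Each mole of Na₂CO₃ supplies 2 eq, so 445.2 / 2 = 222.6 mol.
Mass: 222.6 mol × 106 g/mol = 23,600 g.

23.6 kg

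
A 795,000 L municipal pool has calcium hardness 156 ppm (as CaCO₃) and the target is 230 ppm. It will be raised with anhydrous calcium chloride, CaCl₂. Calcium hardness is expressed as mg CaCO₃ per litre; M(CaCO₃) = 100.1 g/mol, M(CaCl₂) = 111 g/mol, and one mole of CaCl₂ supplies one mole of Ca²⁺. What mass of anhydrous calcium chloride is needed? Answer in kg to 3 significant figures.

Hardness to add: (230 − 156) = 74 mg/L as CaCO₃ × 795,000 L = 58,830 g as CaCO₃.
Moles of Ca²⁺ (1 mol Ca²⁺ ≡ 1 mol CaCO₃): 58,830 / 100.1 g/mol = 587.7 mol.
Mass of CaCl₂: 587.7 × 111 = 65,240 g.

65.2 kg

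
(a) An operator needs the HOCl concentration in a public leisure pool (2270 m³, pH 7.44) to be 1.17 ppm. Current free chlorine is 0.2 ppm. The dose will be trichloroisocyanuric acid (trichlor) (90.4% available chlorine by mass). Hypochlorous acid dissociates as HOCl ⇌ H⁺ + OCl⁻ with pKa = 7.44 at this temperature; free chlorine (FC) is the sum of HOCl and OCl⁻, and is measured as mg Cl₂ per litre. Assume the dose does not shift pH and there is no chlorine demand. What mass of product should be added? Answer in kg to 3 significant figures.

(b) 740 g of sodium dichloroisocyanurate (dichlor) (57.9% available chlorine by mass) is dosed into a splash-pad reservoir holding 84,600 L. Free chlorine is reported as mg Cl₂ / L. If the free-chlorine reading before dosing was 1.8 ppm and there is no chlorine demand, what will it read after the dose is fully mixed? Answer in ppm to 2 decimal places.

(a) 5.37 kg; (b) 6.86 ppm

(a) Volume: 2270 m³ = 2,270,000 L.
(a) [OCl⁻]/[HOCl] = 10^(pH − pKa) = 10^(7.44 − 7.44) = 1; fraction as HOCl = 1/(1 + 1) = 0.5.
(a) Free chlorine required for 1.17 ppm HOCl: 1.17 / 0.5 = 2.34 ppm.
(a) FC to add: 2.34 − 0.2 = 2.14 mg/L as Cl₂.
(a) Cl₂ equivalent: 2.14 mg/L × 2,270,000 L = 4858 g.
(a) Product at 90.4% available Cl: 4858 / 0.904 = 5374 g.

(b) Available chlorine delivered: 740 g × 0.579 = 428.5 g as Cl₂.
(b) Concentration rise: 428.5 g / 84,600 L = 5.065 mg/L = 5.06 ppm.
(b) Final FC: 1.8 + 5.06 = 6.86 ppm.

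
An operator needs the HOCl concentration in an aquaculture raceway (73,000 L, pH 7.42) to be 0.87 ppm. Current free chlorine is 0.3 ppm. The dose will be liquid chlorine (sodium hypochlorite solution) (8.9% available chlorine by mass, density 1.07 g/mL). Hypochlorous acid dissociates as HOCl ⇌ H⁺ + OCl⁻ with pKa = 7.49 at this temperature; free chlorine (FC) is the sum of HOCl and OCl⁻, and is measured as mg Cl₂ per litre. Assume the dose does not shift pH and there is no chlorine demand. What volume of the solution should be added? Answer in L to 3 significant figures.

[OCl⁻]/[HOCl] = 10^(pH − pKa) = 10^(7.42 − 7.49) = 0.8511; fraction as HOCl = 1/(1 + 0.8511) = 0.5402.
Free chlorine required for 0.87 ppm HOCl: 0.87 / 0.5402 = 1.61 ppm.
FC to add: 1.61 − 0.3 = 1.31 mg/L as Cl₂.
Cl₂ equivalent: 1.31 mg/L × 73,000 L = 95.67 g.
Product at 8.9% available Cl: 95.67 / 0.089 = 1075 g.
Volume: 1075 g ÷ 1.07 g/mL = 1005 mL.

1.00 L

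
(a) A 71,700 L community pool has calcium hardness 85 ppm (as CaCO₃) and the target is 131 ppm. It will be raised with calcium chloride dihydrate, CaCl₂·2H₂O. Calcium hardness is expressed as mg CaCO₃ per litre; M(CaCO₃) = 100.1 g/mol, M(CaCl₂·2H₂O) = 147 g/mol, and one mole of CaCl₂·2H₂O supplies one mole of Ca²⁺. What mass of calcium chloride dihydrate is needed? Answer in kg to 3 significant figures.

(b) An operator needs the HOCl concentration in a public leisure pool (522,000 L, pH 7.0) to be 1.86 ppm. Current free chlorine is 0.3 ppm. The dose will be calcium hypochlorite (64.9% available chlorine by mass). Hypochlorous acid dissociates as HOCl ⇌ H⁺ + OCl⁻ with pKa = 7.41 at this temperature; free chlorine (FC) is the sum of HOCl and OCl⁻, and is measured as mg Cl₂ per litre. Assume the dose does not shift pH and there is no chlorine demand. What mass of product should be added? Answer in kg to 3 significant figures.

(a) 4.84 kg; (b) 1.84 kg

(a) Hardness to add: (131 − 85) = 46 mg/L as CaCO₃ × 71,700 L = 3298 g as CaCO₃.
(a) Moles of Ca²⁺ (1 mol Ca²⁺ ≡ 1 mol CaCO₃): 3298 / 100.1 g/mol = 32.95 mol.
(a) Mass of CaCl₂·2H₂O: 32.95 × 147 = 4844 g.

(b) [OCl⁻]/[HOCl] = 10^(pH − pKa) = 10^(7.0 − 7.41) = 0.389; fraction as HOCl = 1/(1 + 0.389) = 0.7199.
(b) Free chlorine required for 1.86 ppm HOCl: 1.86 / 0.7199 = 2.584 ppm.
(b) FC to add: 2.584 − 0.3 = 2.284 mg/L as Cl₂.
(b) Cl₂ equivalent: 2.284 mg/L × 522,000 L = 1192 g.
(b) Product at 64.9% available Cl: 1192 / 0.649 = 1837 g.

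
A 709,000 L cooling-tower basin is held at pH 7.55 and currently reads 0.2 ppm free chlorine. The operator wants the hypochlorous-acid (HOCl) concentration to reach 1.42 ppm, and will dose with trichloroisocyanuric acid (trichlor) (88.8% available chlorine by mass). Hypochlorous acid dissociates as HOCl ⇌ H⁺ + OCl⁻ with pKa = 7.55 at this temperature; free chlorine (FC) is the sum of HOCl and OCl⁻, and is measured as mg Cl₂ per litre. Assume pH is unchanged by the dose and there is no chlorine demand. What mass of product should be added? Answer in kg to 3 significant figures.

2.11 kg

[OCl⁻]/[HOCl] = 10^(pH − pKa) = 10^(7.55 − 7.55) = 1; fraction as HOCl = 1/(1 + 1) = 0.5.
Free chlorine required for 1.42 ppm HOCl: 1.42 / 0.5 = 2.84 ppm.
FC to add: 2.84 − 0.2 = 2.64 mg/L as Cl₂.
Cl₂ equivalent: 2.64 mg/L × 709,000 L = 1872 g.
Product at 88.8% available Cl: 1872 / 0.888 = 2108 g.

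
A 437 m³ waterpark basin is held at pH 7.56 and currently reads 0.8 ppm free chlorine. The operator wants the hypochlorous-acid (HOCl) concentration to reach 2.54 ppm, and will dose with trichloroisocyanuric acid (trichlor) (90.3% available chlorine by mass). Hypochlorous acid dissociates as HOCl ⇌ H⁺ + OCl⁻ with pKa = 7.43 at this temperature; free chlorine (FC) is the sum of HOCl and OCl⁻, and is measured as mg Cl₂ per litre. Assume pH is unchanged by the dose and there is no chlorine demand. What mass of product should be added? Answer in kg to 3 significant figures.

2.50 kg

Volume: 437 m³ = 437,000 L.
[OCl⁻]/[HOCl] = 10^(pH − pKa) = 10^(7.56 − 7.43) = 1.349; fraction as HOCl = 1/(1 + 1.349) = 0.4257.
Free chlorine required for 2.54 ppm HOCl: 2.54 / 0.4257 = 5.966 ppm.
FC to add: 5.966 − 0.8 = 5.166 mg/L as Cl₂.
Cl₂ equivalent: 5.166 mg/L × 437,000 L = 2258 g.
Product at 90.3% available Cl: 2258 / 0.903 = 2500 g.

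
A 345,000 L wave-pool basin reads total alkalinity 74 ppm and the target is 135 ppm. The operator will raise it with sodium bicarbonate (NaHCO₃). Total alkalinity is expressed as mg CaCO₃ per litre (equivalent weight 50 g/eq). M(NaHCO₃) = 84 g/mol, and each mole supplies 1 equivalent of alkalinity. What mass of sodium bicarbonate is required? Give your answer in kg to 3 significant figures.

35.4 kg

Alkalinity to add: (135 − 74) = 61 mg/L as CaCO₃ × 345,000 L = 21,040 g as CaCO₃.
Equivalents: 21,040 g ÷ 50 g/eq = 420.9 eq.
NaHCO₃ supplies 1 eq per mole → 420.9 mol.
Mass: 420.9 mol × 84 g/mol = 35,360 g.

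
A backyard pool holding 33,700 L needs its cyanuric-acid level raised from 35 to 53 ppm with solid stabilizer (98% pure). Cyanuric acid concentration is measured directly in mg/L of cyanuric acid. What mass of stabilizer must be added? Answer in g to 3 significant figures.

CYA to add: (53 − 35) = 18 mg/L × 33,700 L = 606.6 g cyanuric acid.
At 98% purity: 606.6 / 0.98 = 619 g product.

619 g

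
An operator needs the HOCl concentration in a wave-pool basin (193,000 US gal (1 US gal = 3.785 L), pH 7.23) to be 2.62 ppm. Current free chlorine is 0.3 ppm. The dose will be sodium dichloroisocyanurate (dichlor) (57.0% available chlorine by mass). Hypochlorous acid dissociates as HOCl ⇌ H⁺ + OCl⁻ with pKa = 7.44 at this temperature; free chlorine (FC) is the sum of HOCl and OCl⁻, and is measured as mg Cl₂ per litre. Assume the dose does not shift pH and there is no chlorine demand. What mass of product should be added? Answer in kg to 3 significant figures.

Volume: 193,000 US gal × 3.785 L/gal = 730,505 L.
[OCl⁻]/[HOCl] = 10^(pH − pKa) = 10^(7.23 − 7.44) = 0.6166; fraction as HOCl = 1/(1 + 0.6166) = 0.6186.
Free chlorine required for 2.62 ppm HOCl: 2.62 / 0.6186 = 4.235 ppm.
FC to add: 4.235 − 0.3 = 3.935 mg/L as Cl₂.
Cl₂ equivalent: 3.935 mg/L × 730,505 L = 2875 g.
Product at 57.0% available Cl: 2875 / 0.57 = 5044 g.

5.04 kg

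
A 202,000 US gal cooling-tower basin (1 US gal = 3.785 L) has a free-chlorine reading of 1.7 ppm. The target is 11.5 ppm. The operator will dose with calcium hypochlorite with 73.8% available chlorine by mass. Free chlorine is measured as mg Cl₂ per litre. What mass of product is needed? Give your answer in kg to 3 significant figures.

10.2 kg

Volume: 202,000 US gal × 3.785 L/gal = 764,570 L.
Chlorine deficit: 11.5 − 1.7 = 9.8 ppm = 9.8 mg/L as Cl₂.
Cl₂ equivalent needed: 9.8 mg/L × 764,570 L = 7,493,000 mg = 7493 g.
Product at 73.8% available chlorine: 7493 / 0.738 = 10,150 g.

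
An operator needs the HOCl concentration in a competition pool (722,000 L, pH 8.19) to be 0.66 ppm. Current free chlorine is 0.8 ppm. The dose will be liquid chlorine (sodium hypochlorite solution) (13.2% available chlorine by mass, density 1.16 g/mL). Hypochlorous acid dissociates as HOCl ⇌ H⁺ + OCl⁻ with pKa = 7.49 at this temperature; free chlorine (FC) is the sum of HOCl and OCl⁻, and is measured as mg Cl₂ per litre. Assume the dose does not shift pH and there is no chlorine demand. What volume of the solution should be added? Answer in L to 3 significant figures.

14.9 L

[OCl⁻]/[HOCl] = 10^(pH − pKa) = 10^(8.19 − 7.49) = 5.012; fraction as HOCl = 1/(1 + 5.012) = 0.1663.
Free chlorine required for 0.66 ppm HOCl: 0.66 / 0.1663 = 3.968 ppm.
FC to add: 3.968 − 0.8 = 3.168 mg/L as Cl₂.
Cl₂ equivalent: 3.168 mg/L × 722,000 L = 2287 g.
Product at 13.2% available Cl: 2287 / 0.132 = 17,330 g.
Volume: 17,330 g ÷ 1.16 g/mL = 14,940 mL.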